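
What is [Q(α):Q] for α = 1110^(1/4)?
[Q(α):Q] = 4

α is a root of x^4 - 1110. By Eisenstein's criterion at the prime p = 2 (which divides the constant term 1110 but p^2 = 4 does not, since 1110 is squarefree), x^4 - 1110 is irreducible over Q. Hence [Q(α):Q] = 4.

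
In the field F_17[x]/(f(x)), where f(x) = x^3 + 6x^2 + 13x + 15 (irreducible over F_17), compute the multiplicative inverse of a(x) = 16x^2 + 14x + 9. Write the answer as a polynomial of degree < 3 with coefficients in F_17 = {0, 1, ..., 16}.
a(x)^(-1) ≡ 13x^2 + 2x + 7 (mod f(x))

Since f is irreducible over F_17, F_17[x]/(f) is a field and a(x) ≠ 0 has an inverse. Apply the extended Euclidean algorithm to f(x) and a(x) in F_17[x]: f(x) = (16x + 14)·a(x) + (13x + 8);  a(x) = (13x + 14)·(13x + 8) + (16). The last nonzero remainder is the constant 16 = gcd(f, a) in F_17. Back-substituting through the division chain expresses 16 = s(x)·a(x) + t(x)·f(x) with s(x) ≡ 4x^2 + 15x + 10 (mod f), so (4x^2 + 15x + 10)·a(x) ≡ 16 (mod f). Multiplying by 16^(-1) ≡ 16 in F_17 gives a(x)^(-1) ≡ 16·(4x^2 + 15x + 10) ≡ 13x^2 + 2x + 7 (mod f). Check: (16x^2 + 14x + 9)·(13x^2 + 2x + 7) = 4x^4 + 10x^3 + 2x^2 + 14x + 12 ≡ 1 (mod x^3 + 6x^2 + 13x + 15).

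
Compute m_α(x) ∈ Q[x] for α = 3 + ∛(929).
m_α(x) = x^3 - 9x^2 + 27x - 956

Set β = α - 3 = ∛(929), so β^3 = 929. Then (α - 3)^3 - 929 = 0, i.e. α is a root of g(x) = (x - 3)^3 - 929 = x^3 - 9x^2 + 27x - 956. Since g(x) = h(x - 3) where h(x) = x^3 - 929, and h is irreducible over Q (because 929 is not a perfect cube, so h has no rational root, and a monic cubic with no rational root is irreducible), g is also irreducible (irreducibility is preserved under the substitution x → x - 3). Hence m_α(x) = x^3 - 9x^2 + 27x - 956.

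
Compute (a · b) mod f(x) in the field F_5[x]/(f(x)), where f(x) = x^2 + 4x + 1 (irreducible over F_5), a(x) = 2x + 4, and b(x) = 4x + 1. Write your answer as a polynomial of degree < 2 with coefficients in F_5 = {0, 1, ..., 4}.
a · b ≡ x + 1 (mod f(x))

Multiply in F_5[x]: a(x)·b(x) = (2x + 4)·(4x + 1) = 3x^2 + 3x + 4. This has degree ≥ 2, so divide by f(x) over F_5: 3x^2 + 3x + 4 = (3)·(x^2 + 4x + 1) + (x + 1). Hence a·b ≡ x + 1 (mod f). (F_5[x]/(f) is a field with 5^2 = 25 elements since f is irreducible of degree 2.)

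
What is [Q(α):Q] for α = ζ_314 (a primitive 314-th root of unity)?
[Q(α):Q] = 156

The minimal polynomial of ζ_314 over Q is the 314-th cyclotomic polynomial Φ_314(x), which is irreducible over Q and has degree φ(314) = 156. Hence [Q(α):Q] = φ(314) = 156.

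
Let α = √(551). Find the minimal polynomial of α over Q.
m_α(x) = x^2 - 551

α satisfies α^2 - 551 = 0, so x^2 - 551 annihilates α. Since d = 551 is squarefree and ≠ 1, it is not a perfect square in Q, so x^2 - 551 has no rational root and is therefore irreducible over Q (a degree-2 polynomial over a field is irreducible iff it has no root). Hence m_α(x) = x^2 - 551.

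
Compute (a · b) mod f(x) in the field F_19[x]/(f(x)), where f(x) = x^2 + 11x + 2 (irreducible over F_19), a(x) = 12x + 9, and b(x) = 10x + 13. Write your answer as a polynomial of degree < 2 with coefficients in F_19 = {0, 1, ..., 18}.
a · b ≡ 9x + 10 (mod f(x))

Multiply in F_19[x]: a(x)·b(x) = (12x + 9)·(10x + 13) = 6x^2 + 18x + 3. This has degree ≥ 2, so divide by f(x) over F_19: 6x^2 + 18x + 3 = (6)·(x^2 + 11x + 2) + (9x + 10). Hence a·b ≡ 9x + 10 (mod f). (F_19[x]/(f) is a field with 19^2 = 361 elements since f is irreducible of degree 2.)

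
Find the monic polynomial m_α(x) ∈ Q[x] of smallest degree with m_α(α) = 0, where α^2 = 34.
m_α(x) = x^2 - 34

α satisfies α^2 - 34 = 0, so x^2 - 34 annihilates α. Since d = 34 is squarefree and ≠ 1, it is not a perfect square in Q, so x^2 - 34 has no rational root and is therefore irreducible over Q (a degree-2 polynomial over a field is irreducible iff it has no root). Hence m_α(x) = x^2 - 34.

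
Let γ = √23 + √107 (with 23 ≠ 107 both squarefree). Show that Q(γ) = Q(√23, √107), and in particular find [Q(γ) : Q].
[Q(γ) : Q] = 4 (equivalently, Q(γ) = Q(√23, √107))

Obviously Q(γ) ⊆ Q(√23, √107), and [Q(√23, √107):Q] = 4 (since 23, 107 are distinct squarefree integers > 1 with 2461 not a perfect square). To show equality we compute the minimal polynomial of γ. From γ = √23 + √107: γ^2 = 23 + 2√(2461) + 107 = 130 + 2√(2461), so γ^2 - 130 = 2√(2461); squaring, (γ^2 - 130)^2 = 4·2461, i.e. γ^4 - 260γ^2 + 16900 - 9844 = 0, i.e. γ^4 - 260γ^2 + 7056 = 0. So γ is a root of x^4 - 260x^2 + 7056. This polynomial is irreducible over Q: it has no rational root (each ±√23 ± √107 is irrational), and any factorization into two quadratics over Q would force √(2461) ∈ Q (pairing opposite roots) or √23, √107 ∈ Q (other pairings), all impossible. Hence [Q(γ):Q] = 4 = [Q(√23, √107):Q], so Q(γ) = Q(√23, √107).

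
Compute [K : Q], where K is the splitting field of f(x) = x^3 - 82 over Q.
[K : Q] = 6

The roots of x^3 - 82 are ∛82, ω∛82, ω^2∛82 where ω = e^(2πi/3) is a primitive cube root of unity, so K = Q(∛82, ω). Now [Q(∛82):Q] = 3 (since 82 is not a perfect cube, x^3 - 82 is irreducible) and [Q(ω):Q] = 2. Both 2 and 3 divide [K:Q], and [K:Q] ≤ 3·2 = 6, so [K:Q] = 6. (Equivalently: Q(∛82) ⊂ R but ω ∉ R, so [K : Q(∛82)] = 2.)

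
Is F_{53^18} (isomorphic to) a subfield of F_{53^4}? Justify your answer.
No: F_{53^18} is not a subfield of F_{53^4}

F_{p^m} embeds in F_{p^n} iff m | n. Here 18 ∤ 4 (since 4 = 0·18 + 4 with remainder 4 ≠ 0), so F_{53^18} is not a subfield of F_{53^4}. Equivalently: if it were, the tower law would give 18 = [F_{53^18}:F_53] dividing [F_{53^4}:F_53] = 4, contradiction.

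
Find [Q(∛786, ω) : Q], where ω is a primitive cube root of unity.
[Q(∛786, ω) : Q] = 6

[Q(∛786):Q] = 3 (min poly x^3 - 786, irreducible since 786 is not a perfect cube). [Q(ω):Q] = 2 (min poly x^2 + x + 1). Since Q(∛786) ⊂ R and ω ∉ R, we have ω ∉ Q(∛786), so x^2 + x + 1 remains irreducible over Q(∛786) and [Q(∛786, ω) : Q(∛786)] = 2. By the tower law, [Q(∛786, ω) : Q] = 3 · 2 = 6. (In fact Q(∛786, ω) is the splitting field of x^3 - 786 over Q.)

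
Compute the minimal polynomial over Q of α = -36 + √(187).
m_α(x) = x^2 + 72x + 1109

From α + 36 = √(187), squaring gives (α + 36)^2 = 187, i.e. α^2 + 72α + 1296 = 187, so α^2 + 72α + 1109 = 0. The discriminant of x^2 + 72x + 1109 is (72)^2 - 4·(1109) = 5184 - 4436 = 748, and 4·(187) is not a perfect square in Q since 187 is squarefree and ≠ 1. Hence x^2 + 72x + 1109 is irreducible over Q and is the minimal polynomial of α.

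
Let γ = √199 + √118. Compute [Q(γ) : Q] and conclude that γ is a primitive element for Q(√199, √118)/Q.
[Q(γ) : Q] = 4 (equivalently, Q(γ) = Q(√199, √118))

Obviously Q(γ) ⊆ Q(√199, √118), and [Q(√199, √118):Q] = 4 (since 199, 118 are distinct squarefree integers > 1 with 23482 not a perfect square). To show equality we compute the minimal polynomial of γ. From γ = √199 + √118: γ^2 = 199 + 2√(23482) + 118 = 317 + 2√(23482), so γ^2 - 317 = 2√(23482); squaring, (γ^2 - 317)^2 = 4·23482, i.e. γ^4 - 634γ^2 + 100489 - 93928 = 0, i.e. γ^4 - 634γ^2 + 6561 = 0. So γ is a root of x^4 - 634x^2 + 6561. This polynomial is irreducible over Q: it has no rational root (each ±√199 ± √118 is irrational), and any factorization into two quadratics over Q would force √(23482) ∈ Q (pairing opposite roots) or √199, √118 ∈ Q (other pairings), all impossible. Hence [Q(γ):Q] = 4 = [Q(√199, √118):Q], so Q(γ) = Q(√199, √118).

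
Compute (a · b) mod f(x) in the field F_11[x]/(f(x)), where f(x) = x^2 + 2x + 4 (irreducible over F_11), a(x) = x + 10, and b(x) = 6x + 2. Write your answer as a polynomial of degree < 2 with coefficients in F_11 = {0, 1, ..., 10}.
a · b ≡ 6x + 7 (mod f(x))

Multiply in F_11[x]: a(x)·b(x) = (x + 10)·(6x + 2) = 6x^2 + 7x + 9. This has degree ≥ 2, so divide by f(x) over F_11: 6x^2 + 7x + 9 = (6)·(x^2 + 2x + 4) + (6x + 7). Hence a·b ≡ 6x + 7 (mod f). (F_11[x]/(f) is a field with 11^2 = 121 elements since f is irreducible of degree 2.)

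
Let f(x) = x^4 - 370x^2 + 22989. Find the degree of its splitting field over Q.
[K : Q] = 4

Solving the quadratic in x^2: x^2 = (370 ± √(370^2 - 4·22989))/2 = (370 ± √44944)/2 = (370 ± 212)/2, giving x^2 = 291 or x^2 = 79. So f(x) = (x^2 - 291)(x^2 - 79) and the roots of f are ±√291, ±√79. Hence the splitting field is K = Q(√291, √79). Since 291 and 79 are distinct squarefree integers > 1, their product 22989 is not a perfect square, so √79 ∉ Q(√291). By the tower law [K:Q] = [Q(√291,√79):Q(√291)] · [Q(√291):Q] = 2 · 2 = 4.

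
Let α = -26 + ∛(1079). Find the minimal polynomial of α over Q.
m_α(x) = x^3 + 78x^2 + 2028x + 16497

Set β = α + 26 = ∛(1079), so β^3 = 1079. Then (α + 26)^3 - 1079 = 0, i.e. α is a root of g(x) = (x + 26)^3 - 1079 = x^3 + 78x^2 + 2028x + 16497. Since g(x) = h(x + 26) where h(x) = x^3 - 1079, and h is irreducible over Q (because 1079 is not a perfect cube, so h has no rational root, and a monic cubic with no rational root is irreducible), g is also irreducible (irreducibility is preserved under the substitution x → x + 26). Hence m_α(x) = x^3 + 78x^2 + 2028x + 16497.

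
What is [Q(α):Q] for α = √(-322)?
[Q(α):Q] = 2

[Q(α):Q] equals the degree of the minimal polynomial of α. Here α^2 = -322 and x^2 + 322 is irreducible (d = -322 is squarefree, ≠ 1, hence not a square), so deg(m_α) = 2. Thus [Q(α):Q] = 2.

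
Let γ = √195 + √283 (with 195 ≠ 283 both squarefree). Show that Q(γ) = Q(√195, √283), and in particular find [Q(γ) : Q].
[Q(γ) : Q] = 4 (equivalently, Q(γ) = Q(√195, √283))

Obviously Q(γ) ⊆ Q(√195, √283), and [Q(√195, √283):Q] = 4 (since 195, 283 are distinct squarefree integers > 1 with 55185 not a perfect square). To show equality we compute the minimal polynomial of γ. From γ = √195 + √283: γ^2 = 195 + 2√(55185) + 283 = 478 + 2√(55185), so γ^2 - 478 = 2√(55185); squaring, (γ^2 - 478)^2 = 4·55185, i.e. γ^4 - 956γ^2 + 228484 - 220740 = 0, i.e. γ^4 - 956γ^2 + 7744 = 0. So γ is a root of x^4 - 956x^2 + 7744. This polynomial is irreducible over Q: it has no rational root (each ±√195 ± √283 is irrational), and any factorization into two quadratics over Q would force √(55185) ∈ Q (pairing opposite roots) or √195, √283 ∈ Q (other pairings), all impossible. Hence [Q(γ):Q] = 4 = [Q(√195, √283):Q], so Q(γ) = Q(√195, √283).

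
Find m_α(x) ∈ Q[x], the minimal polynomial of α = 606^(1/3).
m_α(x) = x^3 - 606

α satisfies α^3 = 606, so x^3 - 606 annihilates α. By the rational root test, a rational root p/q (in lowest terms) of x^3 - 606 would satisfy p^3 = 606 q^3, forcing q = 1 and p^3 = 606; but 606 is not a perfect cube, contradiction. A monic cubic over Q with no rational root is irreducible (any nontrivial factorization would include a linear factor). Hence x^3 - 606 is the minimal polynomial of α, and in particular [Q(α):Q] = 3.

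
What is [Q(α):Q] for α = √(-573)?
[Q(α):Q] = 2

[Q(α):Q] equals the degree of the minimal polynomial of α. Here α^2 = -573 and x^2 + 573 is irreducible (d = -573 is squarefree, ≠ 1, hence not a square), so deg(m_α) = 2. Thus [Q(α):Q] = 2.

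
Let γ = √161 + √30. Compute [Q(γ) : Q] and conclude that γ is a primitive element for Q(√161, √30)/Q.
[Q(γ) : Q] = 4 (equivalently, Q(γ) = Q(√161, √30))

Obviously Q(γ) ⊆ Q(√161, √30), and [Q(√161, √30):Q] = 4 (since 161, 30 are distinct squarefree integers > 1 with 4830 not a perfect square). To show equality we compute the minimal polynomial of γ. From γ = √161 + √30: γ^2 = 161 + 2√(4830) + 30 = 191 + 2√(4830), so γ^2 - 191 = 2√(4830); squaring, (γ^2 - 191)^2 = 4·4830, i.e. γ^4 - 382γ^2 + 36481 - 19320 = 0, i.e. γ^4 - 382γ^2 + 17161 = 0. So γ is a root of x^4 - 382x^2 + 17161. This polynomial is irreducible over Q: it has no rational root (each ±√161 ± √30 is irrational), and any factorization into two quadratics over Q would force √(4830) ∈ Q (pairing opposite roots) or √161, √30 ∈ Q (other pairings), all impossible. Hence [Q(γ):Q] = 4 = [Q(√161, √30):Q], so Q(γ) = Q(√161, √30).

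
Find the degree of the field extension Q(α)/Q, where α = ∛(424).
[Q(α):Q] = 3

The minimal polynomial of α is x^3 - 424, irreducible over Q since 424 is not a perfect cube (so x^3 - 424 has no rational root). Hence [Q(α):Q] = deg(m_α) = 3.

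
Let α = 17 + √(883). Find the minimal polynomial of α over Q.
m_α(x) = x^2 - 34x - 594

From α - 17 = √(883), squaring gives (α - 17)^2 = 883, i.e. α^2 - 34α + 289 = 883, so α^2 - 34α - 594 = 0. The discriminant of x^2 - 34x - 594 is (-34)^2 - 4·(-594) = 1156 + 2376 = 3532, and 4·(883) is not a perfect square in Q since 883 is squarefree and ≠ 1. Hence x^2 - 34x - 594 is irreducible over Q and is the minimal polynomial of α.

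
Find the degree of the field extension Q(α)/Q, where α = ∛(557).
[Q(α):Q] = 3

The minimal polynomial of α is x^3 - 557, irreducible over Q since 557 is not a perfect cube (so x^3 - 557 has no rational root). Hence [Q(α):Q] = deg(m_α) = 3.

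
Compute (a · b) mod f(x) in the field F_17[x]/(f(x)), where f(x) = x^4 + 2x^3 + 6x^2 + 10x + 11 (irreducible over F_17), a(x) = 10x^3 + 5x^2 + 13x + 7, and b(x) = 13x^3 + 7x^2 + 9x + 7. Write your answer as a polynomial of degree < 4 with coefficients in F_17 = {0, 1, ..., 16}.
a · b ≡ 15x^3 + 9x^2 + 13x + 10 (mod f(x))

Multiply in F_17[x]: a(x)·b(x) = (10x^3 + 5x^2 + 13x + 7)·(13x^3 + 7x^2 + 9x + 7) = 11x^6 + 16x^5 + 5x^4 + 8x^3 + 14x^2 + x + 15. This has degree ≥ 4, so divide by f(x) over F_17: 11x^6 + 16x^5 + 5x^4 + 8x^3 + 14x^2 + x + 15 = (11x^2 + 11x + 2)·(x^4 + 2x^3 + 6x^2 + 10x + 11) + (15x^3 + 9x^2 + 13x + 10). Hence a·b ≡ 15x^3 + 9x^2 + 13x + 10 (mod f). (F_17[x]/(f) is a field with 17^4 = 83521 elements since f is irreducible of degree 4.)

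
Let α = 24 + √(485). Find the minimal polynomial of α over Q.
m_α(x) = x^2 - 48x + 91

From α - 24 = √(485), squaring gives (α - 24)^2 = 485, i.e. α^2 - 48α + 576 = 485, so α^2 - 48α + 91 = 0. The discriminant of x^2 - 48x + 91 is (-48)^2 - 4·(91) = 2304 - 364 = 1940, and 4·(485) is not a perfect square in Q since 485 is squarefree and ≠ 1. Hence x^2 - 48x + 91 is irreducible over Q and is the minimal polynomial of α.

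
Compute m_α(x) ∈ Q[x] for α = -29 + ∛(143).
m_α(x) = x^3 + 87x^2 + 2523x + 24246

Set β = α + 29 = ∛(143), so β^3 = 143. Then (α + 29)^3 - 143 = 0, i.e. α is a root of g(x) = (x + 29)^3 - 143 = x^3 + 87x^2 + 2523x + 24246. Since g(x) = h(x + 29) where h(x) = x^3 - 143, and h is irreducible over Q (because 143 is not a perfect cube, so h has no rational root, and a monic cubic with no rational root is irreducible), g is also irreducible (irreducibility is preserved under the substitution x → x + 29). Hence m_α(x) = x^3 + 87x^2 + 2523x + 24246.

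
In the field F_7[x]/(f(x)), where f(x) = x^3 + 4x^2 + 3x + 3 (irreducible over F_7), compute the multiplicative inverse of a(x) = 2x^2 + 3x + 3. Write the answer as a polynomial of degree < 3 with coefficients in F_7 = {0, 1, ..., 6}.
a(x)^(-1) ≡ 4x^2 + 3x + 5 (mod f(x))

Since f is irreducible over F_7, F_7[x]/(f) is a field and a(x) ≠ 0 has an inverse. Apply the extended Euclidean algorithm to f(x) and a(x) in F_7[x]: f(x) = (4x + 3)·a(x) + (3x + 1);  a(x) = (3x)·(3x + 1) + (3). The last nonzero remainder is the constant 3 = gcd(f, a) in F_7. Back-substituting through the division chain expresses 3 = s(x)·a(x) + t(x)·f(x) with s(x) ≡ 5x^2 + 2x + 1 (mod f), so (5x^2 + 2x + 1)·a(x) ≡ 3 (mod f). Multiplying by 3^(-1) ≡ 5 in F_7 gives a(x)^(-1) ≡ 5·(5x^2 + 2x + 1) ≡ 4x^2 + 3x + 5 (mod f). Check: (2x^2 + 3x + 3)·(4x^2 + 3x + 5) = x^4 + 4x^3 + 3x^2 + 3x + 1 ≡ 1 (mod x^3 + 4x^2 + 3x + 3).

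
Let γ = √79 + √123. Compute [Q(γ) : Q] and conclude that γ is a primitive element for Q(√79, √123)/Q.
[Q(γ) : Q] = 4 (equivalently, Q(γ) = Q(√79, √123))

Obviously Q(γ) ⊆ Q(√79, √123), and [Q(√79, √123):Q] = 4 (since 79, 123 are distinct squarefree integers > 1 with 9717 not a perfect square). To show equality we compute the minimal polynomial of γ. From γ = √79 + √123: γ^2 = 79 + 2√(9717) + 123 = 202 + 2√(9717), so γ^2 - 202 = 2√(9717); squaring, (γ^2 - 202)^2 = 4·9717, i.e. γ^4 - 404γ^2 + 40804 - 38868 = 0, i.e. γ^4 - 404γ^2 + 1936 = 0. So γ is a root of x^4 - 404x^2 + 1936. This polynomial is irreducible over Q: it has no rational root (each ±√79 ± √123 is irrational), and any factorization into two quadratics over Q would force √(9717) ∈ Q (pairing opposite roots) or √79, √123 ∈ Q (other pairings), all impossible. Hence [Q(γ):Q] = 4 = [Q(√79, √123):Q], so Q(γ) = Q(√79, √123).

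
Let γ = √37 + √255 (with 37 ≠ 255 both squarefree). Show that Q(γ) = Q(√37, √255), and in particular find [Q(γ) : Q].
[Q(γ) : Q] = 4 (equivalently, Q(γ) = Q(√37, √255))

Obviously Q(γ) ⊆ Q(√37, √255), and [Q(√37, √255):Q] = 4 (since 37, 255 are distinct squarefree integers > 1 with 9435 not a perfect square). To show equality we compute the minimal polynomial of γ. From γ = √37 + √255: γ^2 = 37 + 2√(9435) + 255 = 292 + 2√(9435), so γ^2 - 292 = 2√(9435); squaring, (γ^2 - 292)^2 = 4·9435, i.e. γ^4 - 584γ^2 + 85264 - 37740 = 0, i.e. γ^4 - 584γ^2 + 47524 = 0. So γ is a root of x^4 - 584x^2 + 47524. This polynomial is irreducible over Q: it has no rational root (each ±√37 ± √255 is irrational), and any factorization into two quadratics over Q would force √(9435) ∈ Q (pairing opposite roots) or √37, √255 ∈ Q (other pairings), all impossible. Hence [Q(γ):Q] = 4 = [Q(√37, √255):Q], so Q(γ) = Q(√37, √255).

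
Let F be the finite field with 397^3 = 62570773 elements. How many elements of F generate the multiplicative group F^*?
There are φ(62570772) = 18338400 primitive elements

F_q^* is cyclic of order q - 1 = 62570772. A cyclic group of order m has exactly φ(m) generators. Here m = 62570772 = 2^2 · 3^3 · 11 · 31 · 1699, so the number of primitive elements is φ(62570772) = 18338400.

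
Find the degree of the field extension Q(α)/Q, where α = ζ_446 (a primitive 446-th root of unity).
[Q(α):Q] = 222

The minimal polynomial of ζ_446 over Q is the 446-th cyclotomic polynomial Φ_446(x), which is irreducible over Q and has degree φ(446) = 222. Hence [Q(α):Q] = φ(446) = 222.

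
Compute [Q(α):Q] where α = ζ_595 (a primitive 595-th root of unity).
[Q(α):Q] = 384

The minimal polynomial of ζ_595 over Q is the 595-th cyclotomic polynomial Φ_595(x), which is irreducible over Q and has degree φ(595) = 384. Hence [Q(α):Q] = φ(595) = 384.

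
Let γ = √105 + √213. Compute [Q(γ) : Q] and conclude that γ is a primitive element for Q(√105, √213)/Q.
[Q(γ) : Q] = 4 (equivalently, Q(γ) = Q(√105, √213))

Obviously Q(γ) ⊆ Q(√105, √213), and [Q(√105, √213):Q] = 4 (since 105, 213 are distinct squarefree integers > 1 with 22365 not a perfect square). To show equality we compute the minimal polynomial of γ. From γ = √105 + √213: γ^2 = 105 + 2√(22365) + 213 = 318 + 2√(22365), so γ^2 - 318 = 2√(22365); squaring, (γ^2 - 318)^2 = 4·22365, i.e. γ^4 - 636γ^2 + 101124 - 89460 = 0, i.e. γ^4 - 636γ^2 + 11664 = 0. So γ is a root of x^4 - 636x^2 + 11664. This polynomial is irreducible over Q: it has no rational root (each ±√105 ± √213 is irrational), and any factorization into two quadratics over Q would force √(22365) ∈ Q (pairing opposite roots) or √105, √213 ∈ Q (other pairings), all impossible. Hence [Q(γ):Q] = 4 = [Q(√105, √213):Q], so Q(γ) = Q(√105, √213).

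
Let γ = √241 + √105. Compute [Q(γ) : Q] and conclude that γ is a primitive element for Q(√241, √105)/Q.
[Q(γ) : Q] = 4 (equivalently, Q(γ) = Q(√241, √105))

Obviously Q(γ) ⊆ Q(√241, √105), and [Q(√241, √105):Q] = 4 (since 241, 105 are distinct squarefree integers > 1 with 25305 not a perfect square). To show equality we compute the minimal polynomial of γ. From γ = √241 + √105: γ^2 = 241 + 2√(25305) + 105 = 346 + 2√(25305), so γ^2 - 346 = 2√(25305); squaring, (γ^2 - 346)^2 = 4·25305, i.e. γ^4 - 692γ^2 + 119716 - 101220 = 0, i.e. γ^4 - 692γ^2 + 18496 = 0. So γ is a root of x^4 - 692x^2 + 18496. This polynomial is irreducible over Q: it has no rational root (each ±√241 ± √105 is irrational), and any factorization into two quadratics over Q would force √(25305) ∈ Q (pairing opposite roots) or √241, √105 ∈ Q (other pairings), all impossible. Hence [Q(γ):Q] = 4 = [Q(√241, √105):Q], so Q(γ) = Q(√241, √105).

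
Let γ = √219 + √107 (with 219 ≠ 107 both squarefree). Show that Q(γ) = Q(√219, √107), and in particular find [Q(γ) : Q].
[Q(γ) : Q] = 4 (equivalently, Q(γ) = Q(√219, √107))

Obviously Q(γ) ⊆ Q(√219, √107), and [Q(√219, √107):Q] = 4 (since 219, 107 are distinct squarefree integers > 1 with 23433 not a perfect square). To show equality we compute the minimal polynomial of γ. From γ = √219 + √107: γ^2 = 219 + 2√(23433) + 107 = 326 + 2√(23433), so γ^2 - 326 = 2√(23433); squaring, (γ^2 - 326)^2 = 4·23433, i.e. γ^4 - 652γ^2 + 106276 - 93732 = 0, i.e. γ^4 - 652γ^2 + 12544 = 0. So γ is a root of x^4 - 652x^2 + 12544. This polynomial is irreducible over Q: it has no rational root (each ±√219 ± √107 is irrational), and any factorization into two quadratics over Q would force √(23433) ∈ Q (pairing opposite roots) or √219, √107 ∈ Q (other pairings), all impossible. Hence [Q(γ):Q] = 4 = [Q(√219, √107):Q], so Q(γ) = Q(√219, √107).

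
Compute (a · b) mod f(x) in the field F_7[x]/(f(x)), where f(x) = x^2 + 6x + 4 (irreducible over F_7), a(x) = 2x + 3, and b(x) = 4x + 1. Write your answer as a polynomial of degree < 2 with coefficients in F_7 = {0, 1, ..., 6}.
a · b ≡ x + 6 (mod f(x))

Multiply in F_7[x]: a(x)·b(x) = (2x + 3)·(4x + 1) = x^2 + 3. This has degree ≥ 2, so divide by f(x) over F_7: x^2 + 3 = (1)·(x^2 + 6x + 4) + (x + 6). Hence a·b ≡ x + 6 (mod f). (F_7[x]/(f) is a field with 7^2 = 49 elements since f is irreducible of degree 2.)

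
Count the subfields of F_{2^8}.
F_{2^8} has 4 subfields

The subfields of F_{p^n} are exactly the fields F_{p^d} for d | n (each is the fixed field of the unique index-d subgroup of Gal(F_{p^n}/F_p) ≅ Z/nZ). The divisors of n = 8 are {1, 2, 4, 8}, giving 4 subfields: F_{2^1}, F_{2^2}, F_{2^4}, F_{2^8}.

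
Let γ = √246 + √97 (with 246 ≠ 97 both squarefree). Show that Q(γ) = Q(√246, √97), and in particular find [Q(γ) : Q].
[Q(γ) : Q] = 4 (equivalently, Q(γ) = Q(√246, √97))

Obviously Q(γ) ⊆ Q(√246, √97), and [Q(√246, √97):Q] = 4 (since 246, 97 are distinct squarefree integers > 1 with 23862 not a perfect square). To show equality we compute the minimal polynomial of γ. From γ = √246 + √97: γ^2 = 246 + 2√(23862) + 97 = 343 + 2√(23862), so γ^2 - 343 = 2√(23862); squaring, (γ^2 - 343)^2 = 4·23862, i.e. γ^4 - 686γ^2 + 117649 - 95448 = 0, i.e. γ^4 - 686γ^2 + 22201 = 0. So γ is a root of x^4 - 686x^2 + 22201. This polynomial is irreducible over Q: it has no rational root (each ±√246 ± √97 is irrational), and any factorization into two quadratics over Q would force √(23862) ∈ Q (pairing opposite roots) or √246, √97 ∈ Q (other pairings), all impossible. Hence [Q(γ):Q] = 4 = [Q(√246, √97):Q], so Q(γ) = Q(√246, √97).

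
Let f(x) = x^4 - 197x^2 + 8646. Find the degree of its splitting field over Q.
[K : Q] = 4

Solving the quadratic in x^2: x^2 = (197 ± √(197^2 - 4·8646))/2 = (197 ± √4225)/2 = (197 ± 65)/2, giving x^2 = 66 or x^2 = 131. So f(x) = (x^2 - 66)(x^2 - 131) and the roots of f are ±√66, ±√131. Hence the splitting field is K = Q(√66, √131). Since 66 and 131 are distinct squarefree integers > 1, their product 8646 is not a perfect square, so √131 ∉ Q(√66). By the tower law [K:Q] = [Q(√66,√131):Q(√66)] · [Q(√66):Q] = 2 · 2 = 4.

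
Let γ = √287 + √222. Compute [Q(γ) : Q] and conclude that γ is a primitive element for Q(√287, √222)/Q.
[Q(γ) : Q] = 4 (equivalently, Q(γ) = Q(√287, √222))

Obviously Q(γ) ⊆ Q(√287, √222), and [Q(√287, √222):Q] = 4 (since 287, 222 are distinct squarefree integers > 1 with 63714 not a perfect square). To show equality we compute the minimal polynomial of γ. From γ = √287 + √222: γ^2 = 287 + 2√(63714) + 222 = 509 + 2√(63714), so γ^2 - 509 = 2√(63714); squaring, (γ^2 - 509)^2 = 4·63714, i.e. γ^4 - 1018γ^2 + 259081 - 254856 = 0, i.e. γ^4 - 1018γ^2 + 4225 = 0. So γ is a root of x^4 - 1018x^2 + 4225. This polynomial is irreducible over Q: it has no rational root (each ±√287 ± √222 is irrational), and any factorization into two quadratics over Q would force √(63714) ∈ Q (pairing opposite roots) or √287, √222 ∈ Q (other pairings), all impossible. Hence [Q(γ):Q] = 4 = [Q(√287, √222):Q], so Q(γ) = Q(√287, √222).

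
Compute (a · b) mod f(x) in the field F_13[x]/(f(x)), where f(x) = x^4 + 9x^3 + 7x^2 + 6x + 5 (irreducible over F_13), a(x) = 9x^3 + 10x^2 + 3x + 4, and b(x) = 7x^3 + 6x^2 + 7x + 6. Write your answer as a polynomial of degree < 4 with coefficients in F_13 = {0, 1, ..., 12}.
a · b ≡ 12x^3 + 5x^2 + 11x + 8 (mod f(x))

Multiply in F_13[x]: a(x)·b(x) = (9x^3 + 10x^2 + 3x + 4)·(7x^3 + 6x^2 + 7x + 6) = 11x^6 + 7x^5 + x^4 + x^3 + x^2 + 7x + 11. This has degree ≥ 4, so divide by f(x) over F_13: 11x^6 + 7x^5 + x^4 + x^3 + x^2 + 7x + 11 = (11x^2 + 12x + 11)·(x^4 + 9x^3 + 7x^2 + 6x + 5) + (12x^3 + 5x^2 + 11x + 8). Hence a·b ≡ 12x^3 + 5x^2 + 11x + 8 (mod f). (F_13[x]/(f) is a field with 13^4 = 28561 elements since f is irreducible of degree 4.)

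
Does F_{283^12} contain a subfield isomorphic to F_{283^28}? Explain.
No: F_{283^28} is not a subfield of F_{283^12}

F_{p^m} embeds in F_{p^n} iff m | n. Here 28 ∤ 12 (since 12 = 0·28 + 12 with remainder 12 ≠ 0), so F_{283^28} is not a subfield of F_{283^12}. Equivalently: if it were, the tower law would give 28 = [F_{283^28}:F_283] dividing [F_{283^12}:F_283] = 12, contradiction.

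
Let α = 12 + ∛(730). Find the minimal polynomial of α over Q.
m_α(x) = x^3 - 36x^2 + 432x - 2458

Set β = α - 12 = ∛(730), so β^3 = 730. Then (α - 12)^3 - 730 = 0, i.e. α is a root of g(x) = (x - 12)^3 - 730 = x^3 - 36x^2 + 432x - 2458. Since g(x) = h(x - 12) where h(x) = x^3 - 730, and h is irreducible over Q (because 730 is not a perfect cube, so h has no rational root, and a monic cubic with no rational root is irreducible), g is also irreducible (irreducibility is preserved under the substitution x → x - 12). Hence m_α(x) = x^3 - 36x^2 + 432x - 2458.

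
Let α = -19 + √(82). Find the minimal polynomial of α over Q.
m_α(x) = x^2 + 38x + 279

From α + 19 = √(82), squaring gives (α + 19)^2 = 82, i.e. α^2 + 38α + 361 = 82, so α^2 + 38α + 279 = 0. The discriminant of x^2 + 38x + 279 is (38)^2 - 4·(279) = 1444 - 1116 = 328, and 4·(82) is not a perfect square in Q since 82 is squarefree and ≠ 1. Hence x^2 + 38x + 279 is irreducible over Q and is the minimal polynomial of α.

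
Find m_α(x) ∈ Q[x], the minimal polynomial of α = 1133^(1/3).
m_α(x) = x^3 - 1133

α satisfies α^3 = 1133, so x^3 - 1133 annihilates α. By the rational root test, a rational root p/q (in lowest terms) of x^3 - 1133 would satisfy p^3 = 1133 q^3, forcing q = 1 and p^3 = 1133; but 1133 is not a perfect cube, contradiction. A monic cubic over Q with no rational root is irreducible (any nontrivial factorization would include a linear factor). Hence x^3 - 1133 is the minimal polynomial of α, and in particular [Q(α):Q] = 3.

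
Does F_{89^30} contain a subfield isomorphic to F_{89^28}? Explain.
No: F_{89^28} is not a subfield of F_{89^30}

F_{p^m} embeds in F_{p^n} iff m | n. Here 28 ∤ 30 (since 30 = 1·28 + 2 with remainder 2 ≠ 0), so F_{89^28} is not a subfield of F_{89^30}. Equivalently: if it were, the tower law would give 28 = [F_{89^28}:F_89] dividing [F_{89^30}:F_89] = 30, contradiction.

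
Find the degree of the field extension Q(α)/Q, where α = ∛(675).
[Q(α):Q] = 3

The minimal polynomial of α is x^3 - 675, irreducible over Q since 675 is not a perfect cube (so x^3 - 675 has no rational root). Hence [Q(α):Q] = deg(m_α) = 3.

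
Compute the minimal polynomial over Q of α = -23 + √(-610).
m_α(x) = x^2 + 46x + 1139

From α + 23 = √(-610), squaring gives (α + 23)^2 = -610, i.e. α^2 + 46α + 529 = -610, so α^2 + 46α + 1139 = 0. The discriminant of x^2 + 46x + 1139 is (46)^2 - 4·(1139) = 2116 - 4556 = -2440, and 4·(-610) is not a perfect square in Q since -610 is squarefree and ≠ 1. Hence x^2 + 46x + 1139 is irreducible over Q and is the minimal polynomial of α.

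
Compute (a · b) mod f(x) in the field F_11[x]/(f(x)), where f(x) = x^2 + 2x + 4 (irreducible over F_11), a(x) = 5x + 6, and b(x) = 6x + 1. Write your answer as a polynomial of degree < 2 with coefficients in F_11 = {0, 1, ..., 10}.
a · b ≡ 3x + 7 (mod f(x))

Multiply in F_11[x]: a(x)·b(x) = (5x + 6)·(6x + 1) = 8x^2 + 8x + 6. This has degree ≥ 2, so divide by f(x) over F_11: 8x^2 + 8x + 6 = (8)·(x^2 + 2x + 4) + (3x + 7). Hence a·b ≡ 3x + 7 (mod f). (F_11[x]/(f) is a field with 11^2 = 121 elements since f is irreducible of degree 2.)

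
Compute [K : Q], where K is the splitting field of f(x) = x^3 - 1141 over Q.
[K : Q] = 6

The roots of x^3 - 1141 are ∛1141, ω∛1141, ω^2∛1141 where ω = e^(2πi/3) is a primitive cube root of unity, so K = Q(∛1141, ω). Now [Q(∛1141):Q] = 3 (since 1141 is not a perfect cube, x^3 - 1141 is irreducible) and [Q(ω):Q] = 2. Both 2 and 3 divide [K:Q], and [K:Q] ≤ 3·2 = 6, so [K:Q] = 6. (Equivalently: Q(∛1141) ⊂ R but ω ∉ R, so [K : Q(∛1141)] = 2.)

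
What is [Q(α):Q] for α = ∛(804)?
[Q(α):Q] = 3

The minimal polynomial of α is x^3 - 804, irreducible over Q since 804 is not a perfect cube (so x^3 - 804 has no rational root). Hence [Q(α):Q] = deg(m_α) = 3.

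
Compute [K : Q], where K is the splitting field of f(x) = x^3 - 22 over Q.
[K : Q] = 6

The roots of x^3 - 22 are ∛22, ω∛22, ω^2∛22 where ω = e^(2πi/3) is a primitive cube root of unity, so K = Q(∛22, ω). Now [Q(∛22):Q] = 3 (since 22 is not a perfect cube, x^3 - 22 is irreducible) and [Q(ω):Q] = 2. Both 2 and 3 divide [K:Q], and [K:Q] ≤ 3·2 = 6, so [K:Q] = 6. (Equivalently: Q(∛22) ⊂ R but ω ∉ R, so [K : Q(∛22)] = 2.)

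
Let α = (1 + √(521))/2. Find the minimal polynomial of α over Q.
m_α(x) = x^2 - x - 130

From 2α - 1 = √(521), squaring gives (2α - 1)^2 = 521, i.e. 4α^2 - 4α + 1 = 521, so α^2 - α + (1 - 521)/4 = 0. Since 521 ≡ 1 (mod 4), (1 - 521)/4 = -130 ∈ Z. The polynomial x^2 - x - 130 has discriminant 1 - 4·(-130) = 521, which is not a perfect square in Q (d = 521 is squarefree and ≠ 1), so x^2 - x - 130 is irreducible over Q. It is the minimal polynomial of α.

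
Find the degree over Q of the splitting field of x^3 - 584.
[K : Q] = 6

The roots of x^3 - 584 are ∛584, ω∛584, ω^2∛584 where ω = e^(2πi/3) is a primitive cube root of unity, so K = Q(∛584, ω). Now [Q(∛584):Q] = 3 (since 584 is not a perfect cube, x^3 - 584 is irreducible) and [Q(ω):Q] = 2. Both 2 and 3 divide [K:Q], and [K:Q] ≤ 3·2 = 6, so [K:Q] = 6. (Equivalently: Q(∛584) ⊂ R but ω ∉ R, so [K : Q(∛584)] = 2.)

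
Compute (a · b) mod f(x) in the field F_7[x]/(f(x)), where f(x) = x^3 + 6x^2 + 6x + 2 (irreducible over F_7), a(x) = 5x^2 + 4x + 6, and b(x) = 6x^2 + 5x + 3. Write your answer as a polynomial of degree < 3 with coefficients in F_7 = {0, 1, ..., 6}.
a · b ≡ 5x^2 + 5x (mod f(x))

Multiply in F_7[x]: a(x)·b(x) = (5x^2 + 4x + 6)·(6x^2 + 5x + 3) = 2x^4 + x^2 + 4. This has degree ≥ 3, so divide by f(x) over F_7: 2x^4 + x^2 + 4 = (2x + 2)·(x^3 + 6x^2 + 6x + 2) + (5x^2 + 5x). Hence a·b ≡ 5x^2 + 5x (mod f). (F_7[x]/(f) is a field with 7^3 = 343 elements since f is irreducible of degree 3.)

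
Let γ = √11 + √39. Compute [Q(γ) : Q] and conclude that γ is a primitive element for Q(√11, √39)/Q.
[Q(γ) : Q] = 4 (equivalently, Q(γ) = Q(√11, √39))

Obviously Q(γ) ⊆ Q(√11, √39), and [Q(√11, √39):Q] = 4 (since 11, 39 are distinct squarefree integers > 1 with 429 not a perfect square). To show equality we compute the minimal polynomial of γ. From γ = √11 + √39: γ^2 = 11 + 2√(429) + 39 = 50 + 2√(429), so γ^2 - 50 = 2√(429); squaring, (γ^2 - 50)^2 = 4·429, i.e. γ^4 - 100γ^2 + 2500 - 1716 = 0, i.e. γ^4 - 100γ^2 + 784 = 0. So γ is a root of x^4 - 100x^2 + 784. This polynomial is irreducible over Q: it has no rational root (each ±√11 ± √39 is irrational), and any factorization into two quadratics over Q would force √(429) ∈ Q (pairing opposite roots) or √11, √39 ∈ Q (other pairings), all impossible. Hence [Q(γ):Q] = 4 = [Q(√11, √39):Q], so Q(γ) = Q(√11, √39).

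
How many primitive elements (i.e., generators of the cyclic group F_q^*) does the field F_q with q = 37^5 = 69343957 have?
There are φ(69343956) = 20496000 primitive elements

F_q^* is cyclic of order q - 1 = 69343956. A cyclic group of order m has exactly φ(m) generators. Here m = 69343956 = 2^2 · 3^2 · 11 · 41 · 4271, so the number of primitive elements is φ(69343956) = 20496000.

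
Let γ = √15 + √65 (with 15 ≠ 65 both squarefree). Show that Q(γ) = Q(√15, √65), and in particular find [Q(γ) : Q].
[Q(γ) : Q] = 4 (equivalently, Q(γ) = Q(√15, √65))

Obviously Q(γ) ⊆ Q(√15, √65), and [Q(√15, √65):Q] = 4 (since 15, 65 are distinct squarefree integers > 1 with 975 not a perfect square). To show equality we compute the minimal polynomial of γ. From γ = √15 + √65: γ^2 = 15 + 2√(975) + 65 = 80 + 2√(975), so γ^2 - 80 = 2√(975); squaring, (γ^2 - 80)^2 = 4·975, i.e. γ^4 - 160γ^2 + 6400 - 3900 = 0, i.e. γ^4 - 160γ^2 + 2500 = 0. So γ is a root of x^4 - 160x^2 + 2500. This polynomial is irreducible over Q: it has no rational root (each ±√15 ± √65 is irrational), and any factorization into two quadratics over Q would force √(975) ∈ Q (pairing opposite roots) or √15, √65 ∈ Q (other pairings), all impossible. Hence [Q(γ):Q] = 4 = [Q(√15, √65):Q], so Q(γ) = Q(√15, √65).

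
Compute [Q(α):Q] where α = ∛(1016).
[Q(α):Q] = 3

The minimal polynomial of α is x^3 - 1016, irreducible over Q since 1016 is not a perfect cube (so x^3 - 1016 has no rational root). Hence [Q(α):Q] = deg(m_α) = 3.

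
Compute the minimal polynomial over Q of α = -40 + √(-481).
m_α(x) = x^2 + 80x + 2081

From α + 40 = √(-481), squaring gives (α + 40)^2 = -481, i.e. α^2 + 80α + 1600 = -481, so α^2 + 80α + 2081 = 0. The discriminant of x^2 + 80x + 2081 is (80)^2 - 4·(2081) = 6400 - 8324 = -1924, and 4·(-481) is not a perfect square in Q since -481 is squarefree and ≠ 1. Hence x^2 + 80x + 2081 is irreducible over Q and is the minimal polynomial of α.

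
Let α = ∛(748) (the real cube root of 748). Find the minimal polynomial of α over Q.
m_α(x) = x^3 - 748

α satisfies α^3 = 748, so x^3 - 748 annihilates α. By the rational root test, a rational root p/q (in lowest terms) of x^3 - 748 would satisfy p^3 = 748 q^3, forcing q = 1 and p^3 = 748; but 748 is not a perfect cube, contradiction. A monic cubic over Q with no rational root is irreducible (any nontrivial factorization would include a linear factor). Hence x^3 - 748 is the minimal polynomial of α, and in particular [Q(α):Q] = 3.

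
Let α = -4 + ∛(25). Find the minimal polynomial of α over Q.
m_α(x) = x^3 + 12x^2 + 48x + 39

Set β = α + 4 = ∛(25), so β^3 = 25. Then (α + 4)^3 - 25 = 0, i.e. α is a root of g(x) = (x + 4)^3 - 25 = x^3 + 12x^2 + 48x + 39. Since g(x) = h(x + 4) where h(x) = x^3 - 25, and h is irreducible over Q (because 25 is not a perfect cube, so h has no rational root, and a monic cubic with no rational root is irreducible), g is also irreducible (irreducibility is preserved under the substitution x → x + 4). Hence m_α(x) = x^3 + 12x^2 + 48x + 39.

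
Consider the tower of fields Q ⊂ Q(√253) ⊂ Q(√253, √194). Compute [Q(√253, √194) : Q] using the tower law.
[Q(√253, √194) : Q] = 4

[Q(√253):Q] = 2 (min poly x^2 - 253, irreducible since 253 is squarefree > 1). For the top step, suppose √194 ∈ Q(√253), say √194 = c + d√253 with c, d ∈ Q. Squaring: 194 = c^2 + 253d^2 + 2cd√253. Since √253 ∉ Q this forces 2cd = 0. If d = 0 then √194 = c ∈ Q, contradicting 194 squarefree > 1. If c = 0 then 194 = 253d^2, so 253·194 = (253d)^2 is a perfect square in Q — but 253·194 = 49082 is not a perfect square (since 253 and 194 are distinct squarefree integers). Contradiction. Hence √194 ∉ Q(√253), so x^2 - 194 stays irreducible over Q(√253) and [Q(√253, √194) : Q(√253)] = 2. By the tower law, [Q(√253, √194) : Q] = 2 · 2 = 4.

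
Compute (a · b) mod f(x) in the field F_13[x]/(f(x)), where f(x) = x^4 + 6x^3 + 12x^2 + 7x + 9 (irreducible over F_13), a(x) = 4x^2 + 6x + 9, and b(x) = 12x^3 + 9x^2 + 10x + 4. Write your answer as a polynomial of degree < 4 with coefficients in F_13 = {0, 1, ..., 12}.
a · b ≡ 4x^3 + 5x^2 + 6x + 5 (mod f(x))

Multiply in F_13[x]: a(x)·b(x) = (4x^2 + 6x + 9)·(12x^3 + 9x^2 + 10x + 4) = 9x^5 + 4x^4 + 7x^3 + x^2 + 10x + 10. This has degree ≥ 4, so divide by f(x) over F_13: 9x^5 + 4x^4 + 7x^3 + x^2 + 10x + 10 = (9x + 2)·(x^4 + 6x^3 + 12x^2 + 7x + 9) + (4x^3 + 5x^2 + 6x + 5). Hence a·b ≡ 4x^3 + 5x^2 + 6x + 5 (mod f). (F_13[x]/(f) is a field with 13^4 = 28561 elements since f is irreducible of degree 4.)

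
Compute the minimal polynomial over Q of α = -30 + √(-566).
m_α(x) = x^2 + 60x + 1466

From α + 30 = √(-566), squaring gives (α + 30)^2 = -566, i.e. α^2 + 60α + 900 = -566, so α^2 + 60α + 1466 = 0. The discriminant of x^2 + 60x + 1466 is (60)^2 - 4·(1466) = 3600 - 5864 = -2264, and 4·(-566) is not a perfect square in Q since -566 is squarefree and ≠ 1. Hence x^2 + 60x + 1466 is irreducible over Q and is the minimal polynomial of α.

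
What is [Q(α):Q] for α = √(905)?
[Q(α):Q] = 2

[Q(α):Q] equals the degree of the minimal polynomial of α. Here α^2 = 905 and x^2 - 905 is irreducible (d = 905 is squarefree, ≠ 1, hence not a square), so deg(m_α) = 2. Thus [Q(α):Q] = 2.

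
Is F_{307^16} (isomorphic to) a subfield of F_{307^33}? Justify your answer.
No: F_{307^16} is not a subfield of F_{307^33}

F_{p^m} embeds in F_{p^n} iff m | n. Here 16 ∤ 33 (since 33 = 2·16 + 1 with remainder 1 ≠ 0), so F_{307^16} is not a subfield of F_{307^33}. Equivalently: if it were, the tower law would give 16 = [F_{307^16}:F_307] dividing [F_{307^33}:F_307] = 33, contradiction.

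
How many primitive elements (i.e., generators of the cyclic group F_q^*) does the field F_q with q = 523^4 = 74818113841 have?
There are φ(74818113840) = 17980784640 primitive elements

F_q^* is cyclic of order q - 1 = 74818113840. A cyclic group of order m has exactly φ(m) generators. Here m = 74818113840 = 2^4 · 3^2 · 5 · 17 · 29 · 131 · 1609, so the number of primitive elements is φ(74818113840) = 17980784640.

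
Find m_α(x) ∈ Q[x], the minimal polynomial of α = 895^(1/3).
m_α(x) = x^3 - 895

α satisfies α^3 = 895, so x^3 - 895 annihilates α. By the rational root test, a rational root p/q (in lowest terms) of x^3 - 895 would satisfy p^3 = 895 q^3, forcing q = 1 and p^3 = 895; but 895 is not a perfect cube, contradiction. A monic cubic over Q with no rational root is irreducible (any nontrivial factorization would include a linear factor). Hence x^3 - 895 is the minimal polynomial of α, and in particular [Q(α):Q] = 3.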